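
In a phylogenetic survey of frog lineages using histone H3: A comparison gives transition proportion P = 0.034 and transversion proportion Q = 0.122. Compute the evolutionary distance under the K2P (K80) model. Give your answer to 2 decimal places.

Under the Kimura two-parameter model, d = −½ ln(1 − 2P − Q) − ¼ ln(1 − 2Q).
1 − 2P − Q = 0.81, giving −½ ln(0.81) = 0.105361.
1 − 2Q = 0.756, giving −¼ ln(0.756) = 0.069928.
d = 0.105361 + 0.069928 = 0.175289.

0.18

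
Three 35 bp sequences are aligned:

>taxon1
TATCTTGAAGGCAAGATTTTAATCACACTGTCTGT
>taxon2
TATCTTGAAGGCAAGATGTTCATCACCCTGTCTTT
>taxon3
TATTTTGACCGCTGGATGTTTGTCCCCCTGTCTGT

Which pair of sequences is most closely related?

taxon1 and taxon2

taxon1–taxon2: 4/35 differ, p = 0.114, d = 0.124.
taxon1–taxon3: 10/35 differ, p = 0.286, d = 0.360.
taxon2–taxon3: 9/35 differ, p = 0.257, d = 0.315.
The smallest distance is between taxon1 and taxon2.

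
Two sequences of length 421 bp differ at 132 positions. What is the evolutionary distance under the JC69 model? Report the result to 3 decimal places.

0.406

p = 132/421 ≈ 0.313539.
d = −(3/4) ln(1 − 4p/3) = −0.75 ln(1 − 0.418052) = −0.75 ln(0.581948)
  = −0.75 × (-0.541374) = 0.406031 substitutions/site.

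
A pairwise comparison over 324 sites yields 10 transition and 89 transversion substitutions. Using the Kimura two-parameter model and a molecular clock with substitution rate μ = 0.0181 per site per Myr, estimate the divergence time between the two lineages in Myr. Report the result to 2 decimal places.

P = 10/324 ≈ 0.030864 and Q = 89/324 ≈ 0.274691.
Under the Kimura two-parameter model, d = −½ ln(1 − 2P − Q) − ¼ ln(1 − 2Q).
1 − 2P − Q = 0.663581, giving −½ ln(0.663581) = 0.205052.
1 − 2Q = 0.450618, giving −¼ ln(0.450618) = 0.199284.
d = 0.205052 + 0.199284 = 0.404336.
Under a molecular clock d = 2μt, so t = d/(2μ) = 0.404336 / (2 × 0.0181) = 11.17 Myr.

11.17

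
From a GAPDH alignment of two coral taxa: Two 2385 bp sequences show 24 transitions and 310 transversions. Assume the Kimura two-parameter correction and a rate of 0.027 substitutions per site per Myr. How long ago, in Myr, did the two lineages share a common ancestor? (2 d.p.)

P = 24/2385 ≈ 0.010063 and Q = 310/2385 ≈ 0.129979.
Under the Kimura two-parameter model, d = −½ ln(1 − 2P − Q) − ¼ ln(1 − 2Q).
1 − 2P − Q = 0.849895, giving −½ ln(0.849895) = 0.081321.
1 − 2Q = 0.740042, giving −¼ ln(0.740042) = 0.075262.
d = 0.081321 + 0.075262 = 0.156583.
Under a molecular clock d = 2μt, so t = d/(2μ) = 0.156583 / (2 × 0.027) = 2.90 Myr.

2.90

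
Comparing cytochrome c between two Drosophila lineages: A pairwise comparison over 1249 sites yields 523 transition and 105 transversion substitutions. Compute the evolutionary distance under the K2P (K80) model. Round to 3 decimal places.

1.319

P = 523/1249 ≈ 0.418735 and Q = 105/1249 ≈ 0.084067.
Under the Kimura two-parameter model, d = −½ ln(1 − 2P − Q) − ¼ ln(1 − 2Q).
1 − 2P − Q = 0.078463, giving −½ ln(0.078463) = 1.272564.
1 − 2Q = 0.831866, giving −¼ ln(0.831866) = 0.046021.
d = 1.272564 + 0.046021 = 1.318585.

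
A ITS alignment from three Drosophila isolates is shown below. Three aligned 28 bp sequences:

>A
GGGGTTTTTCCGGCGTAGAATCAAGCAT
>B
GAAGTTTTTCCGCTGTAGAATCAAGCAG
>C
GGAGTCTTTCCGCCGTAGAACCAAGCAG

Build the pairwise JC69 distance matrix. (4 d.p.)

d(A,B) = 0.2040, d(A,C) = 0.2040, d(B,C) = 0.1585

A–B: 5/28 sites differ → p ≈ 0.178571, d = −0.75 ln(1 − 0.238095) = 0.203950 ≈ 0.2040.
A–C: 5/28 sites differ → p ≈ 0.178571, d = −0.75 ln(1 − 0.238095) = 0.203950 ≈ 0.2040.
B–C: 4/28 sites differ → p ≈ 0.142857, d = −0.75 ln(1 − 0.190476) = 0.158482 ≈ 0.1585.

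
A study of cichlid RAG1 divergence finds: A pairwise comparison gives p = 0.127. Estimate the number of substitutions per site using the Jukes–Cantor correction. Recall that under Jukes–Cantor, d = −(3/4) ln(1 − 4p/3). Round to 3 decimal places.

0.139

d = −(3/4) ln(1 − 4p/3) = −0.75 ln(1 − 0.169333) = −0.75 ln(0.830667)
  = −0.75 × (-0.185526) = 0.139145 substitutions/site.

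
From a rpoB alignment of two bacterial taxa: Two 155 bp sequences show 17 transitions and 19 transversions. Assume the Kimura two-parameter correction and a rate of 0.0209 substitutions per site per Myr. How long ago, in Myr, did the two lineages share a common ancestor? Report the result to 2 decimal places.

6.69

P = 17/155 ≈ 0.109677 and Q = 19/155 ≈ 0.122581.
Under the Kimura two-parameter model, d = −½ ln(1 − 2P − Q) − ¼ ln(1 − 2Q).
1 − 2P − Q = 0.658065, giving −½ ln(0.658065) = 0.209226.
1 − 2Q = 0.754838, giving −¼ ln(0.754838) = 0.070313.
d = 0.209226 + 0.070313 = 0.279539.
Under a molecular clock d = 2μt, so t = d/(2μ) = 0.279539 / (2 × 0.0209) = 6.69 Myr.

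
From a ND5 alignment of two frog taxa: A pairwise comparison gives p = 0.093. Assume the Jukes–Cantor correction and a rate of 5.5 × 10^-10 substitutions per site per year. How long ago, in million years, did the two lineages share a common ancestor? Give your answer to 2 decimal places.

90.27

d = −(3/4) ln(1 − 4p/3) = −0.75 ln(1 − 0.124) = −0.75 ln(0.876)
  = −0.75 × (-0.132389) = 0.099292 substitutions/site.
Under a molecular clock d = 2μt, so t = d/(2μ) = 0.099292 / (2 × 5.5 × 10^-10) = 90.27 million years.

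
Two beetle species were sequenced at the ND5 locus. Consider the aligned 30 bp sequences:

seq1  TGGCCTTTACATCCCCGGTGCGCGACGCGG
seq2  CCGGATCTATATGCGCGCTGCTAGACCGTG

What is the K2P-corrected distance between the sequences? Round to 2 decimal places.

0.75

Of 30 sites, 3 differences are transitions and 11 are transversions, so P = 3/30 = 0.1 and Q = 11/30 ≈ 0.366667.
Under the Kimura two-parameter model, d = −½ ln(1 − 2P − Q) − ¼ ln(1 − 2Q).
1 − 2P − Q = 0.433333, giving −½ ln(0.433333) = 0.418124.
1 − 2Q = 0.266666, giving −¼ ln(0.266666) = 0.330440.
d = 0.418124 + 0.330440 = 0.748564.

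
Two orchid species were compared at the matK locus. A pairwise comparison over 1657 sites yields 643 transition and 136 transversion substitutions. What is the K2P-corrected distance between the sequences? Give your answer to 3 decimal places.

1.021

P = 643/1657 ≈ 0.388051 and Q = 136/1657 ≈ 0.082076.
Under the Kimura two-parameter model, d = −½ ln(1 − 2P − Q) − ¼ ln(1 − 2Q).
1 − 2P − Q = 0.141822, giving −½ ln(0.141822) = 0.976591.
1 − 2Q = 0.835848, giving −¼ ln(0.835848) = 0.044827.
d = 0.976591 + 0.044827 = 1.021418.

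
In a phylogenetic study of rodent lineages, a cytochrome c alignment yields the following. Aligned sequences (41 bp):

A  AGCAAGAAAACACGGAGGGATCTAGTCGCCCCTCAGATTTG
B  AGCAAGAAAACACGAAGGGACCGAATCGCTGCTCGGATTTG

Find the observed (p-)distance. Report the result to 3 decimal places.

The sequences differ at 7 of 41 positions (sites 15, 21, 23, 25, 30, 31, 35).
p = 7/41 = 0.170731… ≈ 0.171 (to 3 d.p.).

0.171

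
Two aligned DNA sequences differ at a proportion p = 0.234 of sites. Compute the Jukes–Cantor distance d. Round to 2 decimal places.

0.28

d = −(3/4) ln(1 − 4p/3) = −0.75 ln(1 − 0.312) = −0.75 ln(0.688)
  = −0.75 × (-0.373966) = 0.280475 substitutions/site.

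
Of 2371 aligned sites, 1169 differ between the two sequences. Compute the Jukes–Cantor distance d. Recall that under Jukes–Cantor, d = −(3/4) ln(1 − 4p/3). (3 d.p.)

0.803

p = 1169/2371 ≈ 0.493041.
d = −(3/4) ln(1 − 4p/3) = −0.75 ln(1 − 0.657388) = −0.75 ln(0.342612)
  = −0.75 × (-1.071157) = 0.803368 substitutions/site.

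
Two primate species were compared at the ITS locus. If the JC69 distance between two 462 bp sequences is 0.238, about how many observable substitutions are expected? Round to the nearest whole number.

94

Invert JC69: p = (3/4)(1 − e^(−4d/3)) = 0.75 × (1 − e^(-0.317333)) = 0.75 × (1 − 0.728088) = 0.203934.
Expected differing sites = pL ≈ 0.203934 × 462 = 94.217508 ≈ 94.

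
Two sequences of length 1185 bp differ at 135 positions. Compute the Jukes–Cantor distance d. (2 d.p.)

0.12

p = 135/1185 ≈ 0.113924.
d = −(3/4) ln(1 − 4p/3) = −0.75 ln(1 − 0.151899) = −0.75 ln(0.848101)
  = −0.75 × (-0.164756) = 0.123567 substitutions/site.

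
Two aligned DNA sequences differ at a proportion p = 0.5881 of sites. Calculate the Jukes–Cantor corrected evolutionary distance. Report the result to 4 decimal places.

d = −(3/4) ln(1 − 4p/3) = −0.75 ln(1 − 0.784133) = −0.75 ln(0.215867)
  = −0.75 × (-1.533093) = 1.149820 substitutions/site.

1.1498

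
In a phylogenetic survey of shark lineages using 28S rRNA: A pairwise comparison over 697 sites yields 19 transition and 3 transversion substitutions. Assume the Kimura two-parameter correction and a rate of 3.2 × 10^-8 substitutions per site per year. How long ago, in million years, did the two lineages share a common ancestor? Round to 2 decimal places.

0.51

P = 19/697 ≈ 0.02726 and Q = 3/697 ≈ 0.004304.
Under the Kimura two-parameter model, d = −½ ln(1 − 2P − Q) − ¼ ln(1 − 2Q).
1 − 2P − Q = 0.941176, giving −½ ln(0.941176) = 0.030313.
1 − 2Q = 0.991392, giving −¼ ln(0.991392) = 0.002161.
d = 0.030313 + 0.002161 = 0.032474.
Under a molecular clock d = 2μt, so t = d/(2μ) = 0.032474 / (2 × 3.2 × 10^-8) = 0.51 million years.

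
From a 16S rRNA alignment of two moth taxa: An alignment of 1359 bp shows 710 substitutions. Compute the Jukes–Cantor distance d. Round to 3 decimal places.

0.895

p = 710/1359 ≈ 0.522443.
d = −(3/4) ln(1 − 4p/3) = −0.75 ln(1 − 0.696591) = −0.75 ln(0.303409)
  = −0.75 × (-1.192674) = 0.894506 substitutions/site.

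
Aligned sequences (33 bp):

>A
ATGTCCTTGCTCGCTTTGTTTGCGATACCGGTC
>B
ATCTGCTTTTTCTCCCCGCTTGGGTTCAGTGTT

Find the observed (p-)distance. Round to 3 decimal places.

The sequences differ at 16 of 33 positions.
p = 16/33 = 0.484848… ≈ 0.485 (to 3 d.p.).

0.485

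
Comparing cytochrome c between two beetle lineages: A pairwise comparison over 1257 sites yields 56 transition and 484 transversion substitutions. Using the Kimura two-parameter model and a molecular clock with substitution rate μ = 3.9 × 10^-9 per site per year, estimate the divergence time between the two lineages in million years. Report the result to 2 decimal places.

P = 56/1257 ≈ 0.044551 and Q = 484/1257 ≈ 0.385044.
Under the Kimura two-parameter model, d = −½ ln(1 − 2P − Q) − ¼ ln(1 − 2Q).
1 − 2P − Q = 0.525854, giving −½ ln(0.525854) = 0.321366.
1 − 2Q = 0.229912, giving −¼ ln(0.229912) = 0.367515.
d = 0.321366 + 0.367515 = 0.688881.
Under a molecular clock d = 2μt, so t = d/(2μ) = 0.688881 / (2 × 3.9 × 10^-9) = 88.32 million years.

88.32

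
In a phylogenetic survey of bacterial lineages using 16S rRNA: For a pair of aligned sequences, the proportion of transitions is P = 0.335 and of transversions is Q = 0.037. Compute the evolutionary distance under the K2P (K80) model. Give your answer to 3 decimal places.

Under the Kimura two-parameter model, d = −½ ln(1 − 2P − Q) − ¼ ln(1 − 2Q).
1 − 2P − Q = 0.293, giving −½ ln(0.293) = 0.613791.
1 − 2Q = 0.926, giving −¼ ln(0.926) = 0.019220.
d = 0.613791 + 0.019220 = 0.633011.

0.633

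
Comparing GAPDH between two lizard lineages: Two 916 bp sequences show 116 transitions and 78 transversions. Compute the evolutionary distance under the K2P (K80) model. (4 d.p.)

P = 116/916 ≈ 0.126638 and Q = 78/916 ≈ 0.085153.
Under the Kimura two-parameter model, d = −½ ln(1 − 2P − Q) − ¼ ln(1 − 2Q).
1 − 2P − Q = 0.661571, giving −½ ln(0.661571) = 0.206569.
1 − 2Q = 0.829694, giving −¼ ln(0.829694) = 0.046675.
d = 0.206569 + 0.046675 = 0.253244.

0.2532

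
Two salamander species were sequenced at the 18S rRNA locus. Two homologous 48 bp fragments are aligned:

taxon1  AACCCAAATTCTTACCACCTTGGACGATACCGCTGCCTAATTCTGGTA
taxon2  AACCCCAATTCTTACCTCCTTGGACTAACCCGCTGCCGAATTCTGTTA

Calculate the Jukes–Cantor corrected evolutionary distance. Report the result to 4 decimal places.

The sequences differ at 7 of 48 sites (6, 17, 26, 28, 29, 38, 46), so p = 7/48 ≈ 0.145833.
d = −(3/4) ln(1 − 4p/3) = −0.75 ln(1 − 0.194444) = −0.75 ln(0.805556)
  = −0.75 × (-0.216223) = 0.162167 substitutions/site.

0.1622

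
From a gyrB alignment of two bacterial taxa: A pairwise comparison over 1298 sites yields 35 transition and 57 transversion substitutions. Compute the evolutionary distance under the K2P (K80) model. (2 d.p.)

0.07

P = 35/1298 ≈ 0.026965 and Q = 57/1298 ≈ 0.043914.
Under the Kimura two-parameter model, d = −½ ln(1 − 2P − Q) − ¼ ln(1 − 2Q).
1 − 2P − Q = 0.902156, giving −½ ln(0.902156) = 0.051484.
1 − 2Q = 0.912172, giving −¼ ln(0.912172) = 0.022982.
d = 0.051484 + 0.022982 = 0.074466.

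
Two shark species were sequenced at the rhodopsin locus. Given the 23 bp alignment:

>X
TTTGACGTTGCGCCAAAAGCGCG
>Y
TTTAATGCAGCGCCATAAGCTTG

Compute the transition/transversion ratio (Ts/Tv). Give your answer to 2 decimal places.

1.33

Transitions are A↔G and C↔T; transversions are all other mismatches.
Transitions: 4. Transversions: 3.
R = 4/3 = 1.333333… ≈ 1.33 (to 2 d.p.).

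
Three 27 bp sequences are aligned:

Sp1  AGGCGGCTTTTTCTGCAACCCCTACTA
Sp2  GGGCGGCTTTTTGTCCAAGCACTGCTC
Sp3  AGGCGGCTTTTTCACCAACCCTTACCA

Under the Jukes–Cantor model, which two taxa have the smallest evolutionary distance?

Sp1–Sp2: 7/27 differ, p = 0.259, d = 0.318.
Sp1–Sp3: 4/27 differ, p = 0.148, d = 0.165.
Sp2–Sp3: 9/27 differ, p = 0.333, d = 0.441.
The smallest distance is between Sp1 and Sp3.

Sp1 and Sp3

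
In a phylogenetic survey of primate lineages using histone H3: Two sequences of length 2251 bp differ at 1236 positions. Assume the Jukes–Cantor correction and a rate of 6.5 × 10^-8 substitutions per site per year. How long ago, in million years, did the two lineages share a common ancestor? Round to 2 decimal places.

p = 1236/2251 ≈ 0.549089.
d = −(3/4) ln(1 − 4p/3) = −0.75 ln(1 − 0.732119) = −0.75 ln(0.267881)
  = −0.75 × (-1.317212) = 0.987909 substitutions/site.
Under a molecular clock d = 2μt, so t = d/(2μ) = 0.987909 / (2 × 6.5 × 10^-8) = 7.60 million years.

7.60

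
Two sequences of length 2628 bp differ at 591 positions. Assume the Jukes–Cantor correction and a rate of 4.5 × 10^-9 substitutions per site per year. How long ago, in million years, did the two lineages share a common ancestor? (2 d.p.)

p = 591/2628 ≈ 0.224886.
d = −(3/4) ln(1 − 4p/3) = −0.75 ln(1 − 0.299848) = −0.75 ln(0.700152)
  = −0.75 × (-0.356458) = 0.267344 substitutions/site.
Under a molecular clock d = 2μt, so t = d/(2μ) = 0.267344 / (2 × 4.5 × 10^-9) = 29.70 million years.

29.70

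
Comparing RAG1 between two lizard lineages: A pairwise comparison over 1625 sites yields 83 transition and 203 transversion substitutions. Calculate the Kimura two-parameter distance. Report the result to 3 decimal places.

P = 83/1625 ≈ 0.051077 and Q = 203/1625 ≈ 0.124923.
Under the Kimura two-parameter model, d = −½ ln(1 − 2P − Q) − ¼ ln(1 − 2Q).
1 − 2P − Q = 0.772923, giving −½ ln(0.772923) = 0.128788.
1 − 2Q = 0.750154, giving −¼ ln(0.750154) = 0.071869.
d = 0.128788 + 0.071869 = 0.200657.

0.201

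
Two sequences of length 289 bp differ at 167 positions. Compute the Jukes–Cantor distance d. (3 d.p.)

p = 167/289 ≈ 0.577855.
d = −(3/4) ln(1 − 4p/3) = −0.75 ln(1 − 0.770473) = −0.75 ln(0.229527)
  = −0.75 × (-1.471735) = 1.103801 substitutions/site.

1.104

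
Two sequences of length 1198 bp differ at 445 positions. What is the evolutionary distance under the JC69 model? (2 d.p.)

0.51

p = 445/1198 ≈ 0.371452.
d = −(3/4) ln(1 − 4p/3) = −0.75 ln(1 − 0.495269) = −0.75 ln(0.504731)
  = −0.75 × (-0.683730) = 0.512798 substitutions/site.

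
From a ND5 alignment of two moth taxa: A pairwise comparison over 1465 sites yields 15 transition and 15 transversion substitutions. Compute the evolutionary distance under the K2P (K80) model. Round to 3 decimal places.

P = 15/1465 ≈ 0.010239 and Q = 15/1465 ≈ 0.010239.
Under the Kimura two-parameter model, d = −½ ln(1 − 2P − Q) − ¼ ln(1 − 2Q).
1 − 2P − Q = 0.969283, giving −½ ln(0.969283) = 0.015599.
1 − 2Q = 0.979522, giving −¼ ln(0.979522) = 0.005173.
d = 0.015599 + 0.005173 = 0.020772.

0.021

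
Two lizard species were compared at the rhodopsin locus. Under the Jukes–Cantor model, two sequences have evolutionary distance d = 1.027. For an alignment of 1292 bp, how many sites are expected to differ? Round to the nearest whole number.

723

Invert JC69: p = (3/4)(1 − e^(−4d/3)) = 0.75 × (1 − e^(-1.369333)) = 0.75 × (1 − 0.254277) = 0.559292.
Expected differing sites = pL ≈ 0.559292 × 1292 = 722.605264 ≈ 723.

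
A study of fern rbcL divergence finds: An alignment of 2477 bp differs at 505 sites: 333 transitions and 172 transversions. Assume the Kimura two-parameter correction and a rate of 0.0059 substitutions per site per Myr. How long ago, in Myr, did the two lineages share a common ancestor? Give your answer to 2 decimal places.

P = 333/2477 ≈ 0.134437 and Q = 172/2477 ≈ 0.069439.
Under the Kimura two-parameter model, d = −½ ln(1 − 2P − Q) − ¼ ln(1 − 2Q).
1 − 2P − Q = 0.661687, giving −½ ln(0.661687) = 0.206481.
1 − 2Q = 0.861122, giving −¼ ln(0.861122) = 0.037380.
d = 0.206481 + 0.037380 = 0.243861.
Under a molecular clock d = 2μt, so t = d/(2μ) = 0.243861 / (2 × 0.0059) = 20.67 Myr.

20.67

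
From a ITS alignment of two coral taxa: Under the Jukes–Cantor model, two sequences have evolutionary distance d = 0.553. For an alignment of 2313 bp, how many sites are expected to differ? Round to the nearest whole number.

Invert JC69: p = (3/4)(1 − e^(−4d/3)) = 0.75 × (1 − e^(-0.737333)) = 0.75 × (1 − 0.478388) = 0.391209.
Expected differing sites = pL ≈ 0.391209 × 2313 = 904.866417 ≈ 905.

905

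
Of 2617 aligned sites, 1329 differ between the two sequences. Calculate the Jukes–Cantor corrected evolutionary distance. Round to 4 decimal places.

0.8478

p = 1329/2617 ≈ 0.507833.
d = −(3/4) ln(1 − 4p/3) = −0.75 ln(1 − 0.677111) = −0.75 ln(0.322889)
  = −0.75 × (-1.130447) = 0.847835 substitutions/site.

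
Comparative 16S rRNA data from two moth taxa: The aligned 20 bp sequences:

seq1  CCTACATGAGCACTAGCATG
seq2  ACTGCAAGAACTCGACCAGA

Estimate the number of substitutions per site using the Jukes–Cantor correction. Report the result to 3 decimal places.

The sequences differ at 9 of 20 sites (1, 4, 7, 10, 12, 14, 16, 19, 20), so p = 9/20 = 0.45.
d = −(3/4) ln(1 − 4p/3) = −0.75 ln(1 − 0.6) = −0.75 ln(0.4)
  = −0.75 × (-0.916291) = 0.687218 substitutions/site.

0.687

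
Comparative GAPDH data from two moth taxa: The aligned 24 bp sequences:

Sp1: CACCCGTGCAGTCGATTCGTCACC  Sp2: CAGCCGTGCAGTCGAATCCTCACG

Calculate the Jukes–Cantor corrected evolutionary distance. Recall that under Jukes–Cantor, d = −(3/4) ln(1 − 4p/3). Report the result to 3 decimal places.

0.188

The sequences differ at 4 of 24 sites (3, 16, 19, 24), so p = 4/24 ≈ 0.166667.
d = −(3/4) ln(1 − 4p/3) = −0.75 ln(1 − 0.222223) = −0.75 ln(0.777777)
  = −0.75 × (-0.251315) = 0.188486 substitutions/site.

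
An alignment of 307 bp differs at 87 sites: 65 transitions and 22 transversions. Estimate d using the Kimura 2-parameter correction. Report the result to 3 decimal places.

0.380

P = 65/307 ≈ 0.211726 and Q = 22/307 ≈ 0.071661.
Under the Kimura two-parameter model, d = −½ ln(1 − 2P − Q) − ¼ ln(1 − 2Q).
1 − 2P − Q = 0.504887, giving −½ ln(0.504887) = 0.341710.
1 − 2Q = 0.856678, giving −¼ ln(0.856678) = 0.038673.
d = 0.341710 + 0.038673 = 0.380383.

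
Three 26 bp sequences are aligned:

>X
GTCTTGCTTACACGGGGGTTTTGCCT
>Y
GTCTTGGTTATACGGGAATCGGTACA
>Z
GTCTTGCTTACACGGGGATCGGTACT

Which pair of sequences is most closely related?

X–Y: 10/26 differ, p = 0.385, d = 0.539.
X–Z: 6/26 differ, p = 0.231, d = 0.276.
Y–Z: 4/26 differ, p = 0.154, d = 0.172.
The smallest distance is between Y and Z.

Y and Z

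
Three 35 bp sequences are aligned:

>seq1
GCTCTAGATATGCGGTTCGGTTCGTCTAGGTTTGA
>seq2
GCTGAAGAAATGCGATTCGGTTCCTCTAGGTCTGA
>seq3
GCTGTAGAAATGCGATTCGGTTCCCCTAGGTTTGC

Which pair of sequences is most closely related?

seq1–seq2: 6/35 differ, p = 0.171, d = 0.195.
seq1–seq3: 6/35 differ, p = 0.171, d = 0.195.
seq2–seq3: 4/35 differ, p = 0.114, d = 0.124.
The smallest distance is between seq2 and seq3.

seq2 and seq3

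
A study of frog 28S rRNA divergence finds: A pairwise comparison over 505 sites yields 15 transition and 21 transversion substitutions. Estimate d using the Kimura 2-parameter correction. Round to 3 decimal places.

0.075

P = 15/505 ≈ 0.029703 and Q = 21/505 ≈ 0.041584.
Under the Kimura two-parameter model, d = −½ ln(1 − 2P − Q) − ¼ ln(1 − 2Q).
1 − 2P − Q = 0.89901, giving −½ ln(0.89901) = 0.053231.
1 − 2Q = 0.916832, giving −¼ ln(0.916832) = 0.021708.
d = 0.053231 + 0.021708 = 0.074939.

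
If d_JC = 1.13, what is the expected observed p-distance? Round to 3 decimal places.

0.584

p = (3/4)(1 − e^(−4d/3)) = 0.75 × (1 − e^(-1.506667)) = 0.75 × (1 − 0.221647) = 0.583765.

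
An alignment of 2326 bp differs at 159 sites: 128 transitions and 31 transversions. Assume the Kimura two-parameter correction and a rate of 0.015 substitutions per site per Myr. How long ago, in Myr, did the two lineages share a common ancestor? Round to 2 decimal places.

2.42

P = 128/2326 ≈ 0.05503 and Q = 31/2326 ≈ 0.013328.
Under the Kimura two-parameter model, d = −½ ln(1 − 2P − Q) − ¼ ln(1 − 2Q).
1 − 2P − Q = 0.876612, giving −½ ln(0.876612) = 0.065845.
1 − 2Q = 0.973344, giving −¼ ln(0.973344) = 0.006754.
d = 0.065845 + 0.006754 = 0.072599.
Under a molecular clock d = 2μt, so t = d/(2μ) = 0.072599 / (2 × 0.015) = 2.42 Myr.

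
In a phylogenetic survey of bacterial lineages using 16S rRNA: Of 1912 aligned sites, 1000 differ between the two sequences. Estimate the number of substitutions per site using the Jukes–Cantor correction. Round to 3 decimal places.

0.896

p = 1000/1912 ≈ 0.523013.
d = −(3/4) ln(1 − 4p/3) = −0.75 ln(1 − 0.697351) = −0.75 ln(0.302649)
  = −0.75 × (-1.195182) = 0.896387 substitutions/site.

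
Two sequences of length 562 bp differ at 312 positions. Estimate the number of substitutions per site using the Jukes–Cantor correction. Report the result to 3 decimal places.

p = 312/562 ≈ 0.55516.
d = −(3/4) ln(1 − 4p/3) = −0.75 ln(1 − 0.740213) = −0.75 ln(0.259787)
  = −0.75 × (-1.347893) = 1.010920 substitutions/site.

1.011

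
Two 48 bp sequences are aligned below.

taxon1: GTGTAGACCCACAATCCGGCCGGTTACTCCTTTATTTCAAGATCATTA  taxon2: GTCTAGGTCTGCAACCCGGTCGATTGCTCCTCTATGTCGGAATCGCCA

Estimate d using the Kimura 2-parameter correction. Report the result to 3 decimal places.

Of 48 sites, 15 differences are transitions and 2 are transversions, so P = 15/48 = 0.3125 and Q = 2/48 ≈ 0.041667.
Under the Kimura two-parameter model, d = −½ ln(1 − 2P − Q) − ¼ ln(1 − 2Q).
1 − 2P − Q = 0.333333, giving −½ ln(0.333333) = 0.549307.
1 − 2Q = 0.916666, giving −¼ ln(0.916666) = 0.021753.
d = 0.549307 + 0.021753 = 0.571060.

0.571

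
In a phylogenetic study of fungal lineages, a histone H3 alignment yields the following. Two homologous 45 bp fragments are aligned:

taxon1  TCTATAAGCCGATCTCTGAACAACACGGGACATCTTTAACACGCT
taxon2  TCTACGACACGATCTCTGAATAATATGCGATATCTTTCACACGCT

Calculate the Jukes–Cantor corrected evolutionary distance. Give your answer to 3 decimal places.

0.264

The sequences differ at 10 of 45 sites (5, 6, 8, 9, 21, 24, 26, 28, 31, 38), so p = 10/45 ≈ 0.222222.
d = −(3/4) ln(1 − 4p/3) = −0.75 ln(1 − 0.296296) = −0.75 ln(0.703704)
  = −0.75 × (-0.351397) = 0.263548 substitutions/site.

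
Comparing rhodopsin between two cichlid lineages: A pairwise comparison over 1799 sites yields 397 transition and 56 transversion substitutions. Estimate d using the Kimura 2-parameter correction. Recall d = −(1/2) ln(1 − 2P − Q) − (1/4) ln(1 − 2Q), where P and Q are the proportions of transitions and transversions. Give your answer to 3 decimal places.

0.336

P = 397/1799 ≈ 0.220678 and Q = 56/1799 ≈ 0.031128.
Under the Kimura two-parameter model, d = −½ ln(1 − 2P − Q) − ¼ ln(1 − 2Q).
1 − 2P − Q = 0.527516, giving −½ ln(0.527516) = 0.319788.
1 − 2Q = 0.937744, giving −¼ ln(0.937744) = 0.016070.
d = 0.319788 + 0.016070 = 0.335858.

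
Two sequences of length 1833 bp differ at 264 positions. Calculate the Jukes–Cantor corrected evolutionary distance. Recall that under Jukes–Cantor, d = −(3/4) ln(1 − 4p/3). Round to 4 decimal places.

0.1599

p = 264/1833 ≈ 0.144026.
d = −(3/4) ln(1 − 4p/3) = −0.75 ln(1 − 0.192035) = −0.75 ln(0.807965)
  = −0.75 × (-0.213237) = 0.159928 substitutions/site.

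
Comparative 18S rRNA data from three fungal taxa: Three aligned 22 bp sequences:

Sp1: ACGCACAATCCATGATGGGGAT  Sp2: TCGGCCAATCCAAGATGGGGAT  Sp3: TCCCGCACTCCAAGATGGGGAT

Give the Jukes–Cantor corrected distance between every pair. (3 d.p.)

Sp1–Sp2: 4/22 sites differ → p ≈ 0.181818, d = −0.75 ln(1 − 0.242424) = 0.208224 ≈ 0.208.
Sp1–Sp3: 5/22 sites differ → p ≈ 0.227273, d = −0.75 ln(1 − 0.303031) = 0.270761 ≈ 0.271.
Sp2–Sp3: 4/22 sites differ → p ≈ 0.181818, d = −0.75 ln(1 − 0.242424) = 0.208224 ≈ 0.208.

d(Sp1,Sp2) = 0.208, d(Sp1,Sp3) = 0.271, d(Sp2,Sp3) = 0.208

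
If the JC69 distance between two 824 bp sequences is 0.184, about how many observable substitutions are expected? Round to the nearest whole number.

Invert JC69: p = (3/4)(1 − e^(−4d/3)) = 0.75 × (1 − e^(-0.245333)) = 0.75 × (1 − 0.782444) = 0.163167.
Expected differing sites = pL ≈ 0.163167 × 824 = 134.449608 ≈ 134.

134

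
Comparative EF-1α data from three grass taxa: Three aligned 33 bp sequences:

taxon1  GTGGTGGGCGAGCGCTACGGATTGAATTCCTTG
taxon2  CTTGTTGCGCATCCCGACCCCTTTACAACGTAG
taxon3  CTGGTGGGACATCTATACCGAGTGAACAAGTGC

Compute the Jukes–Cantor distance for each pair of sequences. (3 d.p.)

taxon1–taxon2: 18/33 sites differ → p ≈ 0.545455, d = −0.75 ln(1 − 0.727273) = 0.974463 ≈ 0.974.
taxon1–taxon3: 14/33 sites differ → p ≈ 0.424242, d = −0.75 ln(1 − 0.565656) = 0.625439 ≈ 0.625.
taxon2–taxon3: 16/33 sites differ → p ≈ 0.484848, d = −0.75 ln(1 − 0.646464) = 0.779827 ≈ 0.780.

d(taxon1,taxon2) = 0.974, d(taxon1,taxon3) = 0.625, d(taxon2,taxon3) = 0.780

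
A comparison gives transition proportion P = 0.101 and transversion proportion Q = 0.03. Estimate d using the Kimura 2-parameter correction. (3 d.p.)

Under the Kimura two-parameter model, d = −½ ln(1 − 2P − Q) − ¼ ln(1 − 2Q).
1 − 2P − Q = 0.768, giving −½ ln(0.768) = 0.131983.
1 − 2Q = 0.94, giving −¼ ln(0.94) = 0.015469.
d = 0.131983 + 0.015469 = 0.147452.

0.147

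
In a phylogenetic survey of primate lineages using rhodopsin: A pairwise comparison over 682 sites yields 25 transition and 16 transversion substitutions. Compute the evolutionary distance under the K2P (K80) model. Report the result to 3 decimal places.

P = 25/682 ≈ 0.036657 and Q = 16/682 ≈ 0.02346.
Under the Kimura two-parameter model, d = −½ ln(1 − 2P − Q) − ¼ ln(1 − 2Q).
1 − 2P − Q = 0.903226, giving −½ ln(0.903226) = 0.050891.
1 − 2Q = 0.95308, giving −¼ ln(0.95308) = 0.012014.
d = 0.050891 + 0.012014 = 0.062905.

0.063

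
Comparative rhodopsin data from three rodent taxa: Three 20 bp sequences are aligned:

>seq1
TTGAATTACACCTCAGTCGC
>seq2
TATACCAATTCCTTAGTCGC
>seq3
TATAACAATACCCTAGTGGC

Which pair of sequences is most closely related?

seq1–seq2: 8/20 differ, p = 0.400, d = 0.572.
seq1–seq3: 8/20 differ, p = 0.400, d = 0.572.
seq2–seq3: 4/20 differ, p = 0.200, d = 0.233.
The smallest distance is between seq2 and seq3.

seq2 and seq3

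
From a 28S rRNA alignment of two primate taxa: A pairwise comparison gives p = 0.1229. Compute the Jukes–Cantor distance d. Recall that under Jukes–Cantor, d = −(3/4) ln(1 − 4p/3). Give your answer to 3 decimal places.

0.134

d = −(3/4) ln(1 − 4p/3) = −0.75 ln(1 − 0.163867) = −0.75 ln(0.836133)
  = −0.75 × (-0.178968) = 0.134226 substitutions/site.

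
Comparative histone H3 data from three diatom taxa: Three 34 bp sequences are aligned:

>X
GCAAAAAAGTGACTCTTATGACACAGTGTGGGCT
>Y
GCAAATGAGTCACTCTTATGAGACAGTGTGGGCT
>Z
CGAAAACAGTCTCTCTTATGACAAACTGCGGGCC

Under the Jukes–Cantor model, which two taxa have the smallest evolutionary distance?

X–Y: 4/34 differ, p = 0.118, d = 0.128.
X–Z: 9/34 differ, p = 0.265, d = 0.326.
Y–Z: 10/34 differ, p = 0.294, d = 0.373.
The smallest distance is between X and Y.

X and Y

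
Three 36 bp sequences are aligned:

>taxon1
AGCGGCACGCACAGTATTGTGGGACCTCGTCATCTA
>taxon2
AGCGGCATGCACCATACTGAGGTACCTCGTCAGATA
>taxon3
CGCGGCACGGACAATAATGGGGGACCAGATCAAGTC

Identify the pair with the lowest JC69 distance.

taxon1 and taxon2

taxon1–taxon2: 8/36 differ, p = 0.222, d = 0.264.
taxon1–taxon3: 11/36 differ, p = 0.306, d = 0.392.
taxon2–taxon3: 13/36 differ, p = 0.361, d = 0.493.
The smallest distance is between taxon1 and taxon2.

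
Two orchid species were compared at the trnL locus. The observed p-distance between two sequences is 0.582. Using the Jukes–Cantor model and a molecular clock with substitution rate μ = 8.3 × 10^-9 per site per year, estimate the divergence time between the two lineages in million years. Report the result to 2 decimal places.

67.60

d = −(3/4) ln(1 − 4p/3) = −0.75 ln(1 − 0.776) = −0.75 ln(0.224)
  = −0.75 × (-1.496109) = 1.122082 substitutions/site.
Under a molecular clock d = 2μt, so t = d/(2μ) = 1.122082 / (2 × 8.3 × 10^-9) = 67.60 million years.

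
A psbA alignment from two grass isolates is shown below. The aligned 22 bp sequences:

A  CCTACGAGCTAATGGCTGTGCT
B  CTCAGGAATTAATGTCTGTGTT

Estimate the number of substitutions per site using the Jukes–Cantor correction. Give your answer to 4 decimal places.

The sequences differ at 7 of 22 sites (2, 3, 5, 8, 9, 15, 21), so p = 7/22 ≈ 0.318182.
d = −(3/4) ln(1 − 4p/3) = −0.75 ln(1 − 0.424243) = −0.75 ln(0.575757)
  = −0.75 × (-0.552070) = 0.414053 substitutions/site.

0.4141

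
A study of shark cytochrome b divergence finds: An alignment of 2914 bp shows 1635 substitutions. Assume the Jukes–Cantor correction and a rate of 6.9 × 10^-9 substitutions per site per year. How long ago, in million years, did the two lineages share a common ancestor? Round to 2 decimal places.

74.93

p = 1635/2914 ≈ 0.561084.
d = −(3/4) ln(1 − 4p/3) = −0.75 ln(1 − 0.748112) = −0.75 ln(0.251888)
  = −0.75 × (-1.378771) = 1.034078 substitutions/site.
Under a molecular clock d = 2μt, so t = d/(2μ) = 1.034078 / (2 × 6.9 × 10^-9) = 74.93 million years.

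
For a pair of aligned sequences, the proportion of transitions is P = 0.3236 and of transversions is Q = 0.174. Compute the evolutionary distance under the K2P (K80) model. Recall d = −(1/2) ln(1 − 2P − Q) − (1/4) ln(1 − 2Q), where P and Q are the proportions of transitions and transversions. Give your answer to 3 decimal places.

Under the Kimura two-parameter model, d = −½ ln(1 − 2P − Q) − ¼ ln(1 − 2Q).
1 − 2P − Q = 0.1788, giving −½ ln(0.1788) = 0.860744.
1 − 2Q = 0.652, giving −¼ ln(0.652) = 0.106928.
d = 0.860744 + 0.106928 = 0.967672.

0.968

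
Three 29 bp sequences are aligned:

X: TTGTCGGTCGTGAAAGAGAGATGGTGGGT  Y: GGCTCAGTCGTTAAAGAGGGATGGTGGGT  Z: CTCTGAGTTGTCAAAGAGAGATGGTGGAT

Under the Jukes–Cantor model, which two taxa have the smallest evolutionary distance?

X and Y

X–Y: 6/29 differ, p = 0.207, d = 0.242.
X–Z: 7/29 differ, p = 0.241, d = 0.291.
Y–Z: 7/29 differ, p = 0.241, d = 0.291.
The smallest distance is between X and Y.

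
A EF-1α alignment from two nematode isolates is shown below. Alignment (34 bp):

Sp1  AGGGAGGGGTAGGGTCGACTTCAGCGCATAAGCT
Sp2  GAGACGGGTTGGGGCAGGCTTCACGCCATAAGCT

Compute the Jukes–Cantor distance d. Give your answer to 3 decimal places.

The sequences differ at 12 of 34 sites, so p = 12/34 ≈ 0.352941.
d = −(3/4) ln(1 − 4p/3) = −0.75 ln(1 − 0.470588) = −0.75 ln(0.529412)
  = −0.75 × (-0.635988) = 0.476991 substitutions/site.

0.477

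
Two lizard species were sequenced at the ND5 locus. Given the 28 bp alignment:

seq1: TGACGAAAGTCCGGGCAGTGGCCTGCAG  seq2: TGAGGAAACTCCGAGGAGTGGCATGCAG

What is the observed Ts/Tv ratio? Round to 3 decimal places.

0.250

Transitions are A↔G and C↔T; transversions are all other mismatches.
Transitions: 1. Transversions: 4.
R = 1/4 = 0.250.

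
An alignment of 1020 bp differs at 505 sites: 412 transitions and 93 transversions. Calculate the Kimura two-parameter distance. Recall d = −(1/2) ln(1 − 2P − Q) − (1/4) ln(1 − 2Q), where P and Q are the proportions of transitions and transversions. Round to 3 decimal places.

1.197

P = 412/1020 ≈ 0.403922 and Q = 93/1020 ≈ 0.091176.
Under the Kimura two-parameter model, d = −½ ln(1 − 2P − Q) − ¼ ln(1 − 2Q).
1 − 2P − Q = 0.10098, giving −½ ln(0.10098) = 1.146416.
1 − 2Q = 0.817648, giving −¼ ln(0.817648) = 0.050331.
d = 1.146416 + 0.050331 = 1.196747.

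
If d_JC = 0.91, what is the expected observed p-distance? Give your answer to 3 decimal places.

0.527

p = (3/4)(1 − e^(−4d/3)) = 0.75 × (1 − e^(-1.213333)) = 0.75 × (1 − 0.297205) = 0.527096.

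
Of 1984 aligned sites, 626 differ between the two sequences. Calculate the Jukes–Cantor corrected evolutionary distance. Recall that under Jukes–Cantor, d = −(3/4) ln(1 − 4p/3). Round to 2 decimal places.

p = 626/1984 ≈ 0.315524.
d = −(3/4) ln(1 − 4p/3) = −0.75 ln(1 − 0.420699) = −0.75 ln(0.579301)
  = −0.75 × (-0.545933) = 0.409450 substitutions/site.

0.41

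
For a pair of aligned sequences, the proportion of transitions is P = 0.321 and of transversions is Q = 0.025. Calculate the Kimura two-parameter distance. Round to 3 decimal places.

0.563

Under the Kimura two-parameter model, d = −½ ln(1 − 2P − Q) − ¼ ln(1 − 2Q).
1 − 2P − Q = 0.333, giving −½ ln(0.333) = 0.549806.
1 − 2Q = 0.95, giving −¼ ln(0.95) = 0.012823.
d = 0.549806 + 0.012823 = 0.562629.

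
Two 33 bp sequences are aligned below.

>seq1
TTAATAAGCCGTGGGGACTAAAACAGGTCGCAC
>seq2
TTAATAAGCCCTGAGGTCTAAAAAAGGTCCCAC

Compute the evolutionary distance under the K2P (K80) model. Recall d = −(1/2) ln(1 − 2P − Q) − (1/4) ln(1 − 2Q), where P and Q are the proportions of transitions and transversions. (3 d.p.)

Of 33 sites, 1 differences are transitions and 4 are transversions, so P = 1/33 ≈ 0.030303 and Q = 4/33 ≈ 0.121212.
Under the Kimura two-parameter model, d = −½ ln(1 − 2P − Q) − ¼ ln(1 − 2Q).
1 − 2P − Q = 0.818182, giving −½ ln(0.818182) = 0.100335.
1 − 2Q = 0.757576, giving −¼ ln(0.757576) = 0.069408.
d = 0.100335 + 0.069408 = 0.169743.

0.170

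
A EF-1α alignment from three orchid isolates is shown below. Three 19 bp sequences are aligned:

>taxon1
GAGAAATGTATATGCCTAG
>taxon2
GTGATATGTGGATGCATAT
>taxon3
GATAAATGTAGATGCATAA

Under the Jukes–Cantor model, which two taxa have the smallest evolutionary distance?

taxon1 and taxon3

taxon1–taxon2: 6/19 differ, p = 0.316, d = 0.410.
taxon1–taxon3: 4/19 differ, p = 0.211, d = 0.247.
taxon2–taxon3: 5/19 differ, p = 0.263, d = 0.324.
The smallest distance is between taxon1 and taxon3.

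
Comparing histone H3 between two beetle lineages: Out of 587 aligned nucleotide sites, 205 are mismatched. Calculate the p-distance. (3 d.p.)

p = 205/587 = 0.349233… ≈ 0.349 (to 3 d.p.).

0.349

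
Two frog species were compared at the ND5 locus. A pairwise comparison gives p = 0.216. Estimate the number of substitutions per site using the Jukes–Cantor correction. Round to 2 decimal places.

0.25

d = −(3/4) ln(1 − 4p/3) = −0.75 ln(1 − 0.288) = −0.75 ln(0.712)
  = −0.75 × (-0.339677) = 0.254758 substitutions/site.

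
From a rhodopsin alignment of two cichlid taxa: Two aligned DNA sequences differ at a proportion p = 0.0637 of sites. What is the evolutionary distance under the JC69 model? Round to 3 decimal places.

0.067

d = −(3/4) ln(1 − 4p/3) = −0.75 ln(1 − 0.084933) = −0.75 ln(0.915067)
  = −0.75 × (-0.088758) = 0.066569 substitutions/site.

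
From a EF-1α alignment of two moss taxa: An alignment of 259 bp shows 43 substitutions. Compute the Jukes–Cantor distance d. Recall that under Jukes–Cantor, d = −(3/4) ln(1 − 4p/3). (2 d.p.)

0.19

p = 43/259 ≈ 0.166023.
d = −(3/4) ln(1 − 4p/3) = −0.75 ln(1 − 0.221364) = −0.75 ln(0.778636)
  = −0.75 × (-0.250212) = 0.187659 substitutions/site.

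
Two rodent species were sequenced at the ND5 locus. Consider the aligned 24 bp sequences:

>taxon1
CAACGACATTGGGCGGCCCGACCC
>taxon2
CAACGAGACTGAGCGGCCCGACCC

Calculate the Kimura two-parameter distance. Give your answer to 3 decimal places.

Of 24 sites, 2 differences are transitions and 1 are transversions, so P = 2/24 ≈ 0.083333 and Q = 1/24 ≈ 0.041667.
Under the Kimura two-parameter model, d = −½ ln(1 − 2P − Q) − ¼ ln(1 − 2Q).
1 − 2P − Q = 0.791667, giving −½ ln(0.791667) = 0.116807.
1 − 2Q = 0.916666, giving −¼ ln(0.916666) = 0.021753.
d = 0.116807 + 0.021753 = 0.138560.

0.139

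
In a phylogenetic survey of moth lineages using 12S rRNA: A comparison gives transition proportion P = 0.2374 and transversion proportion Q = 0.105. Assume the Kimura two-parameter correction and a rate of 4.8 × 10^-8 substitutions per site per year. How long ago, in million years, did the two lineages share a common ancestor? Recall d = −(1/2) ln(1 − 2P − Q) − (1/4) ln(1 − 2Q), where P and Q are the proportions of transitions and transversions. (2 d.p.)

Under the Kimura two-parameter model, d = −½ ln(1 − 2P − Q) − ¼ ln(1 − 2Q).
1 − 2P − Q = 0.4202, giving −½ ln(0.4202) = 0.433512.
1 − 2Q = 0.79, giving −¼ ln(0.79) = 0.058931.
d = 0.433512 + 0.058931 = 0.492443.
Under a molecular clock d = 2μt, so t = d/(2μ) = 0.492443 / (2 × 4.8 × 10^-8) = 5.13 million years.

5.13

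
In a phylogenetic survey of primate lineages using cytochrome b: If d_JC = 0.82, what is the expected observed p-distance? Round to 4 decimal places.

p = (3/4)(1 − e^(−4d/3)) = 0.75 × (1 − e^(-1.093333)) = 0.75 × (1 − 0.335098) = 0.498677.

0.4987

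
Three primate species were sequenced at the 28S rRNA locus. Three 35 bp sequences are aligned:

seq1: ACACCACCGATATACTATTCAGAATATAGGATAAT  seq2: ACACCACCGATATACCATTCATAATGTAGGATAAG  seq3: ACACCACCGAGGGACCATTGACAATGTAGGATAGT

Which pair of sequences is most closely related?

seq1 and seq2

seq1–seq2: 4/35 differ, p = 0.114, d = 0.124.
seq1–seq3: 8/35 differ, p = 0.229, d = 0.273.
seq2–seq3: 7/35 differ, p = 0.200, d = 0.233.
The smallest distance is between seq1 and seq2.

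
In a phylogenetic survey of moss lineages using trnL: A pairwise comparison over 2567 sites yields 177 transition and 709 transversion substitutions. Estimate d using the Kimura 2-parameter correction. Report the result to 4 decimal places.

P = 177/2567 ≈ 0.068952 and Q = 709/2567 ≈ 0.276198.
Under the Kimura two-parameter model, d = −½ ln(1 − 2P − Q) − ¼ ln(1 − 2Q).
1 − 2P − Q = 0.585898, giving −½ ln(0.585898) = 0.267305.
1 − 2Q = 0.447604, giving −¼ ln(0.447604) = 0.200962.
d = 0.267305 + 0.200962 = 0.468267.

0.4683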